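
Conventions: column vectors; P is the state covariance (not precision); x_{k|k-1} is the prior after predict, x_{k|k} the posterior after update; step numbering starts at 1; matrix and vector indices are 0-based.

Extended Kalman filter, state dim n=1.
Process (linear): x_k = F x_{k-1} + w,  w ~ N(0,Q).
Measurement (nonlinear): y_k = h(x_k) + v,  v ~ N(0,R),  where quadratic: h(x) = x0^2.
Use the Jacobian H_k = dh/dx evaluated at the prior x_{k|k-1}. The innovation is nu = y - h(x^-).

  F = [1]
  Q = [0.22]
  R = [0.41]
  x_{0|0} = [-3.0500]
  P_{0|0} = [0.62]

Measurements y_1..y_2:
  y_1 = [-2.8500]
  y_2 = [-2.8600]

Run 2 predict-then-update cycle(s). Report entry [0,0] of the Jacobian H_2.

H_jac[0,0] = -2.1672

step 1: x^-=[-3.0500]  P^-=[0.8400]  H_jac=[-6.1000]  S=[31.6664]  K=[-0.1618]  nu=[-12.1525]  x^+=[-1.0836]  P^+=[0.0109]
step 2: x^-=[-1.0836]  P^-=[0.2309]  H_jac=[-2.1672]  S=[1.4943]  K=[-0.3348]  nu=[-4.0341]  x^+=[0.2672]  P^+=[0.0633]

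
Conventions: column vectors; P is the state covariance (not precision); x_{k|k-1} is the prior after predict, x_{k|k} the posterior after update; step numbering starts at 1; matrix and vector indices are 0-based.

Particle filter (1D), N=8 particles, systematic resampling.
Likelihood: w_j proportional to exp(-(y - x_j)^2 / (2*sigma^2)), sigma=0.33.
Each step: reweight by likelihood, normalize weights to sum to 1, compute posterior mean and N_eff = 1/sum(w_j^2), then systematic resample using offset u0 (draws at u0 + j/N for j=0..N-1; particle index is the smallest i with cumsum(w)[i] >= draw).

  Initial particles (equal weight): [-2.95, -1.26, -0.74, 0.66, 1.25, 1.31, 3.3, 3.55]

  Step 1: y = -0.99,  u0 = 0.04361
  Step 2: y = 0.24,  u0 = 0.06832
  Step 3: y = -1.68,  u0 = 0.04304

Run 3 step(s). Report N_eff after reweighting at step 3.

step 1: w=[0.0000, 0.4881, 0.5119, 0.0000, 0.0000, 0.0000, 0.0000, 0.0000]  mean=-0.9938  Neff=1.9989  idx=[1, 1, 1, 1, 2, 2, 2, 2]
step 2: w=[0.0007, 0.0007, 0.0007, 0.0007, 0.2493, 0.2493, 0.2493, 0.2493]  mean=-0.7414  Neff=4.0215  idx=[4, 4, 5, 5, 6, 6, 7, 7]
step 3: w=[0.1250, 0.1250, 0.1250, 0.1250, 0.1250, 0.1250, 0.1250, 0.1250]  mean=-0.7400  Neff=8.0000  idx=[0, 1, 2, 3, 4, 5, 6, 7]

N_eff = 8.0000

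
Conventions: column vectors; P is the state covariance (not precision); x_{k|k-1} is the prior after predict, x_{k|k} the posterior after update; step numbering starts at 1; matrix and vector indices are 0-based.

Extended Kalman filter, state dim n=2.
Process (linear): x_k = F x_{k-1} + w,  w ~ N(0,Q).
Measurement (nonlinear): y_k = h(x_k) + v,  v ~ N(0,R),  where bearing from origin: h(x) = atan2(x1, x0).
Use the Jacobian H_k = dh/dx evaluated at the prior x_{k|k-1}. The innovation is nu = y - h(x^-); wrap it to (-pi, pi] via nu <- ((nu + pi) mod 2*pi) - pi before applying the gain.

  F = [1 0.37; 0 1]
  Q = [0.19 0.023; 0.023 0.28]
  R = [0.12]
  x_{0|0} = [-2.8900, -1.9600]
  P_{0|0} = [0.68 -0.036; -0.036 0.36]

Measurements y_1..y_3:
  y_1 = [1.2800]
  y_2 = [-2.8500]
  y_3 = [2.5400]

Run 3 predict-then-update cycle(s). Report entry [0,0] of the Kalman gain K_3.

K[0,0] = -0.5726

step 1: x^-=[-3.6152, -1.9600]  P^-=[0.8926 0.1202; 0.1202 0.6400]  H_jac=[0.1159 -0.2138]  S=[0.1553]  K=[0.5008; -0.7914]  nu=[-2.3584]  x^+=[-4.7962, -0.0937]  P^+=[0.8537 0.1817; 0.1817 0.5428]
step 2: x^-=[-4.8309, -0.0937]  P^-=[1.2525 0.4056; 0.4056 0.8228]  H_jac=[0.0040 -0.2069]  S=[0.1546]  K=[-0.5104; -1.0909]  nu=[0.2722]  x^+=[-4.9698, -0.3906]  P^+=[1.2122 0.3195; 0.3195 0.6388]
step 3: x^-=[-5.1143, -0.3906]  P^-=[1.7261 0.5789; 0.5789 0.9188]  H_jac=[0.0148 -0.1944]  S=[0.1518]  K=[-0.5726; -1.1203]  nu=[-0.6778]  x^+=[-4.7262, 0.3688]  P^+=[1.6763 0.4815; 0.4815 0.7283]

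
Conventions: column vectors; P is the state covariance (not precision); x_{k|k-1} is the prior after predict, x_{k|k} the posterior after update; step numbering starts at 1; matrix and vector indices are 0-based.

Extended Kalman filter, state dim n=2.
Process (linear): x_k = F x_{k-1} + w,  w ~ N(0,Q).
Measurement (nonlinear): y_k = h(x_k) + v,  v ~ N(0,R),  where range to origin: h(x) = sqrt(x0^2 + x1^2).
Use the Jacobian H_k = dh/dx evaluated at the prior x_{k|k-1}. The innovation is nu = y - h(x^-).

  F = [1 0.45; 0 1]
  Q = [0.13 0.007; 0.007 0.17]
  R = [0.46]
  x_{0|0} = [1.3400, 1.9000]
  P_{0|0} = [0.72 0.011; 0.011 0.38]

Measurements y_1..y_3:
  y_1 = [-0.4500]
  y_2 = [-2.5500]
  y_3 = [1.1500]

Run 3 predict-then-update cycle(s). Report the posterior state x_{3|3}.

x_post = [-0.9953, -0.7350]

step 1: x^-=[2.1950, 1.9000]  P^-=[0.9368 0.1890; 0.1890 0.5500]  H_jac=[0.7561 0.6545]  S=[1.4182]  K=[0.5867; 0.3546]  nu=[-3.3531]  x^+=[0.2278, 0.7111]  P^+=[0.4487 -0.1060; -0.1060 0.3717]
step 2: x^-=[0.5478, 0.7111]  P^-=[0.5586 0.0682; 0.0682 0.5417]  H_jac=[0.6103 0.7922]  S=[1.0740]  K=[0.3677; 0.4384]  nu=[-3.4476]  x^+=[-0.7200, -0.8002]  P^+=[0.4133 -0.1049; -0.1049 0.3353]
step 3: x^-=[-1.0801, -0.8002]  P^-=[0.5168 0.0530; 0.0530 0.5053]  H_jac=[-0.8035 -0.5953]  S=[1.0235]  K=[-0.4366; -0.3355]  nu=[-0.1942]  x^+=[-0.9953, -0.7350]  P^+=[0.3217 -0.0969; -0.0969 0.3901]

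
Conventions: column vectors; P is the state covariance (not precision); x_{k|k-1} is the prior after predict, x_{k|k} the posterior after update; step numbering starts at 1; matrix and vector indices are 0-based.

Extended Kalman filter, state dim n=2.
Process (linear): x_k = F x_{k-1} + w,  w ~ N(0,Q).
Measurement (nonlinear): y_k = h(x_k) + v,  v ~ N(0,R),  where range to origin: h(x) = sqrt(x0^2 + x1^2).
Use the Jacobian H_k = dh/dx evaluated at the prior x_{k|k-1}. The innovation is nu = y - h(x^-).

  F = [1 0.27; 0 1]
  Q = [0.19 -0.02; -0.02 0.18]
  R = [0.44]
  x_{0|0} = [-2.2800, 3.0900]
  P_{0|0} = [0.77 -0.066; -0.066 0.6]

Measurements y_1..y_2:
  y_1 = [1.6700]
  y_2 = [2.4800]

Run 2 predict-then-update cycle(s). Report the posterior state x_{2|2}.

x_post = [-0.3304, 2.2952]

step 1: x^-=[-1.4457, 3.0900]  P^-=[0.9681 0.0760; 0.0760 0.7800]  H_jac=[-0.4238 0.9058]  S=[1.1954]  K=[-0.2856; 0.5641]  nu=[-1.7415]  x^+=[-0.9483, 2.1077]  P^+=[0.8706 0.2686; 0.2686 0.3997]
step 2: x^-=[-0.3792, 2.1077]  P^-=[1.2348 0.3565; 0.3565 0.5797]  H_jac=[-0.1771 0.9842]  S=[0.9159]  K=[0.1443; 0.5539]  nu=[0.3384]  x^+=[-0.3304, 2.2952]  P^+=[1.2157 0.2833; 0.2833 0.2986]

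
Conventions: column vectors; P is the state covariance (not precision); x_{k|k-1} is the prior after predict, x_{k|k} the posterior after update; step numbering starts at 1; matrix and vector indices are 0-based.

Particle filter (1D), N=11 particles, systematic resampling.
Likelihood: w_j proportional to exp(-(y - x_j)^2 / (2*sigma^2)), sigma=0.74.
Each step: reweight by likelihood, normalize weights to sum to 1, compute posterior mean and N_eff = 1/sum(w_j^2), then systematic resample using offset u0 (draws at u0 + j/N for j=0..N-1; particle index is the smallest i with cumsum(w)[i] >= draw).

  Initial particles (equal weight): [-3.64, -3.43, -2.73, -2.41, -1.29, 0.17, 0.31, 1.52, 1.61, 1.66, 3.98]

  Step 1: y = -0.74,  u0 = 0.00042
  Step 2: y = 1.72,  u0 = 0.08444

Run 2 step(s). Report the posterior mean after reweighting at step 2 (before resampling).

post_mean = 0.2361

step 1: w=[0.0003, 0.0008, 0.0156, 0.0455, 0.4406, 0.2727, 0.2122, 0.0055, 0.0038, 0.0030, 0.0000]  mean=-0.5929  Neff=3.1652  idx=[1, 4, 4, 4, 4, 4, 5, 5, 5, 6, 6]
step 2: w=[0.0000, 0.0004, 0.0004, 0.0004, 0.0004, 0.0004, 0.1686, 0.1686, 0.1686, 0.2461, 0.2461]  mean=0.2361  Neff=4.8439  idx=[6, 7, 7, 8, 8, 9, 9, 9, 10, 10, 10]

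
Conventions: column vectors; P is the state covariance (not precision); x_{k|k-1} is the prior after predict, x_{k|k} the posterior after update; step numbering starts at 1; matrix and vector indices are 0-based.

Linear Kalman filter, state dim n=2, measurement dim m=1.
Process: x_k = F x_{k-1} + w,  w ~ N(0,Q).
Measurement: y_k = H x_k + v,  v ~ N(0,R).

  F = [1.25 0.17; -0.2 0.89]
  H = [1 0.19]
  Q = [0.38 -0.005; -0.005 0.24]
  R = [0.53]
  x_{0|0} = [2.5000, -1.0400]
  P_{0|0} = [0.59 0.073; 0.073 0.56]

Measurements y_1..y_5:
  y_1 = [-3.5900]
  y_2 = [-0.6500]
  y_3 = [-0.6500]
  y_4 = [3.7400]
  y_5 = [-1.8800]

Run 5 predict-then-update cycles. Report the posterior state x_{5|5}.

x_post = [-0.1789, -0.9791]

step 1: x^-=[2.9482, -1.4256]  P^-=[1.3491 0.0110; 0.0110 0.6812]  S=[1.9078]  K=[0.7082; 0.0736]  nu=[-6.2673]  x^+=[-1.4904, -1.8868]  P^+=[0.3922 -0.0885; -0.0885 0.6709]
step 2: x^-=[-2.1838, -1.3811]  P^-=[0.9745 -0.0969; -0.0969 0.8186]  S=[1.4973]  K=[0.6386; 0.0391]  nu=[1.7962]  x^+=[-1.0368, -1.3109]  P^+=[0.3640 -0.1344; -0.1344 0.8163]
step 3: x^-=[-1.5188, -0.9593]  P^-=[0.9152 -0.1174; -0.1174 0.9490]  S=[1.4349]  K=[0.6223; 0.0438]  nu=[1.0511]  x^+=[-0.8647, -0.9132]  P^+=[0.3596 -0.1565; -0.1565 0.9462]
step 4: x^-=[-1.2362, -0.6398]  P^-=[0.9026 -0.1206; -0.1206 1.0596]  S=[1.4251]  K=[0.6173; 0.0567]  nu=[5.0977]  x^+=[1.9108, -0.3509]  P^+=[0.3596 -0.1704; -0.1704 1.0550]
step 5: x^-=[2.3288, -0.6945]  P^-=[0.8999 -0.1191; -0.1191 1.1507]  S=[1.4262]  K=[0.6151; 0.0698]  nu=[-4.0768]  x^+=[-0.1789, -0.9791]  P^+=[0.3603 -0.1803; -0.1803 1.1438]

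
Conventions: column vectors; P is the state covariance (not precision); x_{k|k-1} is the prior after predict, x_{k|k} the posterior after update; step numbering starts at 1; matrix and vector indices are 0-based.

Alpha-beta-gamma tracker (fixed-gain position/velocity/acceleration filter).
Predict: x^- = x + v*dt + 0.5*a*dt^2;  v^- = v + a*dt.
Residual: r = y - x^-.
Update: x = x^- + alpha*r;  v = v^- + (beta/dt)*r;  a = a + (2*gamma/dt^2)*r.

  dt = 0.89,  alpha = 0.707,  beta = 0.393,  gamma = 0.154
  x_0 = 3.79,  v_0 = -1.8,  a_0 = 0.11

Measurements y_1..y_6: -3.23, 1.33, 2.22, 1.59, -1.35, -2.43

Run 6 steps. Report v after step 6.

step 1: x_pred=2.2316  r=-5.4616  x^+=-1.6298  v^+=-4.1138  a^+=-2.0137
step 2: x_pred=-6.0885  r=7.4185  x^+=-0.8436  v^+=-2.6301  a^+=0.8710
step 3: x_pred=-2.8395  r=5.0595  x^+=0.7376  v^+=0.3792  a^+=2.8383
step 4: x_pred=2.1991  r=-0.6091  x^+=1.7685  v^+=2.6363  a^+=2.6014
step 5: x_pred=5.1450  r=-6.4950  x^+=0.5530  v^+=2.0835  a^+=0.0759
step 6: x_pred=2.4374  r=-4.8674  x^+=-1.0038  v^+=0.0017  a^+=-1.8167

v_post = 0.0017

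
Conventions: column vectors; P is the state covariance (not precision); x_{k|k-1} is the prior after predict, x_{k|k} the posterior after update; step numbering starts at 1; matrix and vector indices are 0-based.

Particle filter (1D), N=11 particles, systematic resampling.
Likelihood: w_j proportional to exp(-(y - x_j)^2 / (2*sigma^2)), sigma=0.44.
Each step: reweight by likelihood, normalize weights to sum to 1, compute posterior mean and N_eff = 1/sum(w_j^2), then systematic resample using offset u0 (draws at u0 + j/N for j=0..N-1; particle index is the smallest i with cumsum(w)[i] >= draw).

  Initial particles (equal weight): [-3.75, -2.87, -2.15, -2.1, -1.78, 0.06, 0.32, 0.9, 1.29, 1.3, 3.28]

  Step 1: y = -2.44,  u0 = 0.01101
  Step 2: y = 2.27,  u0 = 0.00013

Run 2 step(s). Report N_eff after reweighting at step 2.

step 1: w=[0.0047, 0.2478, 0.3215, 0.2963, 0.1297, 0.0000, 0.0000, 0.0000, 0.0000, 0.0000, 0.0000]  mean=-2.2732  Neff=3.7122  idx=[1, 1, 1, 2, 2, 2, 2, 3, 3, 3, 4]
step 2: w=[0.0000, 0.0000, 0.0000, 0.0003, 0.0003, 0.0003, 0.0003, 0.0009, 0.0009, 0.0009, 0.9959]  mean=-1.7814  Neff=1.0082  idx=[3, 10, 10, 10, 10, 10, 10, 10, 10, 10, 10]

N_eff = 1.0082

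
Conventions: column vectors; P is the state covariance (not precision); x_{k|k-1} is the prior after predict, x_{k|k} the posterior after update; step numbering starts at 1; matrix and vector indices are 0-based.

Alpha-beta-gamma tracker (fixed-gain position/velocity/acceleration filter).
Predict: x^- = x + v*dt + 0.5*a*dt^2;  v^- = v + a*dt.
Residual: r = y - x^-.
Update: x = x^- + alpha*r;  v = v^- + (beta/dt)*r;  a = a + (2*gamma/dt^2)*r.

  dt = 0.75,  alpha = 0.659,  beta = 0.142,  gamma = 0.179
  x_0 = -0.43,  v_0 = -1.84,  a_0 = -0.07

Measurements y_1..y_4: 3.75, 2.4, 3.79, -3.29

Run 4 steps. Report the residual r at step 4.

resid = -11.5029

step 1: x_pred=-1.8297  r=5.5797  x^+=1.8473  v^+=-0.8361  a^+=3.4812
step 2: x_pred=2.1993  r=0.2007  x^+=2.3316  v^+=1.8128  a^+=3.6089
step 3: x_pred=4.7062  r=-0.9162  x^+=4.1024  v^+=4.3460  a^+=3.0258
step 4: x_pred=8.2129  r=-11.5029  x^+=0.6325  v^+=4.4374  a^+=-4.2952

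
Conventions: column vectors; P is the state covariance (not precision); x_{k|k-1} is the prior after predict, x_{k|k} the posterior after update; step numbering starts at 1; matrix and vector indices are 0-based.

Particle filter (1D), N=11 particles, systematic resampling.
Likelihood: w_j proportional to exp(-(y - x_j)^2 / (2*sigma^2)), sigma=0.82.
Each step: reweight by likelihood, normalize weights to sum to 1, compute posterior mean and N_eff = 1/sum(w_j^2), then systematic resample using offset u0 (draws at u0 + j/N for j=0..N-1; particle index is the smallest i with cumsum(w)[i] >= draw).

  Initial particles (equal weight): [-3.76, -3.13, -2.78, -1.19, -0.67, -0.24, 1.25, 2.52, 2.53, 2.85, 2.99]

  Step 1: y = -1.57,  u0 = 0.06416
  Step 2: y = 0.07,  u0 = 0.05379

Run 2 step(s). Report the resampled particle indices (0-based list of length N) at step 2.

step 1: w=[0.0126, 0.0729, 0.1499, 0.4000, 0.2438, 0.1195, 0.0012, 0.0000, 0.0000, 0.0000, 0.0000]  mean=-1.3589  Neff=3.8211  idx=[1, 2, 3, 3, 3, 3, 3, 4, 4, 5, 5]
step 2: w=[0.0001, 0.0005, 0.0649, 0.0649, 0.0649, 0.0649, 0.0649, 0.1407, 0.1407, 0.1968, 0.1968]  mean=-0.6709  Neff=7.2426  idx=[2, 4, 5, 7, 7, 8, 8, 9, 9, 10, 10]

resampled_idx = [2, 4, 5, 7, 7, 8, 8, 9, 9, 10, 10]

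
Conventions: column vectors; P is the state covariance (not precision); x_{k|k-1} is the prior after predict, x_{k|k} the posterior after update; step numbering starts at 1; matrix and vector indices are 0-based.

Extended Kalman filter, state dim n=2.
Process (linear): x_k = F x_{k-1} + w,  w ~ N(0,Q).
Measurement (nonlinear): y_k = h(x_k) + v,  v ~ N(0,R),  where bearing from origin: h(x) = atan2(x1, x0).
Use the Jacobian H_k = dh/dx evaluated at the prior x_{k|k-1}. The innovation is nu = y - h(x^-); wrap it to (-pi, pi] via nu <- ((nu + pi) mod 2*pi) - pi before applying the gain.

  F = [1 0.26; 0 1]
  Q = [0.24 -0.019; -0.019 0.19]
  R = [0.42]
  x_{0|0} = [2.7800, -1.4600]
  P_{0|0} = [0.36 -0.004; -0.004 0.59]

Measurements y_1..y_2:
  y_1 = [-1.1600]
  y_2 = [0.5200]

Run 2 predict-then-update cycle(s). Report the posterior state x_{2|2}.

x_post = [2.4504, -1.1112]

step 1: x^-=[2.4004, -1.4600]  P^-=[0.6378 0.1304; 0.1304 0.7800]  H_jac=[0.1850 0.3041]  S=[0.5286]  K=[0.2982; 0.4943]  nu=[-0.6135]  x^+=[2.2175, -1.7633]  P^+=[0.5908 0.0525; 0.0525 0.6508]
step 2: x^-=[1.7590, -1.7633]  P^-=[0.9021 0.2027; 0.2027 0.8408]  H_jac=[0.2843 0.2836]  S=[0.5932]  K=[0.5292; 0.4991]  nu=[1.3066]  x^+=[2.4504, -1.1112]  P^+=[0.7360 0.0460; 0.0460 0.6931]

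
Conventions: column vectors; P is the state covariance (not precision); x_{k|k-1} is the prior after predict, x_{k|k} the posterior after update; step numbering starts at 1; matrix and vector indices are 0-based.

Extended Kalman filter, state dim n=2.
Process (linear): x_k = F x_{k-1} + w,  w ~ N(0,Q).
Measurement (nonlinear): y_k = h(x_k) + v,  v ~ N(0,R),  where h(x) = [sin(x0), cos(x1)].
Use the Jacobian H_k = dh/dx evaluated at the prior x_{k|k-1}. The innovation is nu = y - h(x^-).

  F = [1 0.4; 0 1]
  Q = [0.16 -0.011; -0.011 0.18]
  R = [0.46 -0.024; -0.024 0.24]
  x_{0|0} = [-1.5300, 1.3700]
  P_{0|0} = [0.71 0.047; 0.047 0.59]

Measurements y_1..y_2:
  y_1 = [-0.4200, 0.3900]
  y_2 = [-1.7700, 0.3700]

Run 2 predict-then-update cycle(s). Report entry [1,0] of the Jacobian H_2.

H_jac[1,0] = 0.0000

step 1: x^-=[-0.9820, 1.3700]  P^-=[1.0020 0.2720; 0.2720 0.7700]  H_jac=[0.5554 0.0000; 0.0000 -0.9799]  S=[0.7690 -0.1720; -0.1720 0.9794]  K=[0.6898 -0.1510; 0.0251 -0.7660]  nu=[0.4116, 0.1906]  x^+=[-0.7268, 1.2344]  P^+=[0.5779 0.0539; 0.0539 0.1882]
step 2: x^-=[-0.2331, 1.2344]  P^-=[0.8111 0.1182; 0.1182 0.3682]  H_jac=[0.9730 0.0000; 0.0000 -0.9439]  S=[1.2278 -0.1325; -0.1325 0.5681]  K=[0.6376 -0.0476; 0.0283 -0.6052]  nu=[-1.5390, 0.0399]  x^+=[-1.2163, 1.1667]  P^+=[0.3026 0.0283; 0.0283 0.1546]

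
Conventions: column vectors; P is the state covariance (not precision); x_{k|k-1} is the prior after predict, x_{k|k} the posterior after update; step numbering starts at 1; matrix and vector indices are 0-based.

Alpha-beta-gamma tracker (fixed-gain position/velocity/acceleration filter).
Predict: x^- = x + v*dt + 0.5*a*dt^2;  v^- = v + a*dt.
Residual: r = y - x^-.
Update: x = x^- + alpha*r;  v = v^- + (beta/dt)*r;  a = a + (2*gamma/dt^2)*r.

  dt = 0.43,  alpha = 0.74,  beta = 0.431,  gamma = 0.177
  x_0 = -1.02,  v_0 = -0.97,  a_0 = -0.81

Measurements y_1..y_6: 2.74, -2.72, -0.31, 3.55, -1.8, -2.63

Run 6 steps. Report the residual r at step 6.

resid = -1.9325

step 1: x_pred=-1.5120  r=4.2520  x^+=1.6345  v^+=2.9436  a^+=7.3306
step 2: x_pred=3.5779  r=-6.2979  x^+=-1.0825  v^+=-0.2168  a^+=-4.7271
step 3: x_pred=-1.6128  r=1.3028  x^+=-0.6487  v^+=-0.9437  a^+=-2.2328
step 4: x_pred=-1.2609  r=4.8109  x^+=2.2992  v^+=2.9183  a^+=6.9779
step 5: x_pred=4.1992  r=-5.9992  x^+=-0.2402  v^+=-0.0943  a^+=-4.5077
step 6: x_pred=-0.6975  r=-1.9325  x^+=-2.1275  v^+=-3.9696  a^+=-8.2076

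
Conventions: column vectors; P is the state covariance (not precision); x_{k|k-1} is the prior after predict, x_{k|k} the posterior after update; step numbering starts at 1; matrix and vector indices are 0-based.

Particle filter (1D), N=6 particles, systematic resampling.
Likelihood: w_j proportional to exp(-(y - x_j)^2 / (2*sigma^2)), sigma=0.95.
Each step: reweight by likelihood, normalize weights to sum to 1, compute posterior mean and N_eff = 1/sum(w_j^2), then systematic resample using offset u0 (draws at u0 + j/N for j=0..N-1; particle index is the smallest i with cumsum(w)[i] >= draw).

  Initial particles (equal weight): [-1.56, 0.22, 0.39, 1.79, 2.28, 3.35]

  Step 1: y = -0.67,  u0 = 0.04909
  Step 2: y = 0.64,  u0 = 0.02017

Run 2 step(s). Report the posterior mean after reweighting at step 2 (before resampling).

step 1: w=[0.3449, 0.3449, 0.2871, 0.0187, 0.0043, 0.0001]  mean=-0.3067  Neff=3.1180  idx=[0, 0, 1, 1, 2, 2]
step 2: w=[0.0176, 0.0176, 0.2336, 0.2336, 0.2488, 0.2488]  mean=0.2418  Neff=4.2821  idx=[1, 2, 3, 4, 4, 5]

post_mean = 0.2418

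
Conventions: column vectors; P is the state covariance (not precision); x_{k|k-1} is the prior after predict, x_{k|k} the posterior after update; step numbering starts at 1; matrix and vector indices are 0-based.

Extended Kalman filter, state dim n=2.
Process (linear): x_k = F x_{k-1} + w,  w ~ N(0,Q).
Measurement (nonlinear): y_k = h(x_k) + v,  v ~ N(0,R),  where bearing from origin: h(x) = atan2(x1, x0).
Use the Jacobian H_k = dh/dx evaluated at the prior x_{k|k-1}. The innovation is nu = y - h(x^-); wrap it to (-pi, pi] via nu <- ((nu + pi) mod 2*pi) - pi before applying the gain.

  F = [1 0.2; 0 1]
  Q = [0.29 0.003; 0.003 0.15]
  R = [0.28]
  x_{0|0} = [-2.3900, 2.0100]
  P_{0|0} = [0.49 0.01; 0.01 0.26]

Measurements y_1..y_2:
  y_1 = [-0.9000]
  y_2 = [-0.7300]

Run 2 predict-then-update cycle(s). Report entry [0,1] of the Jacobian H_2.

step 1: x^-=[-1.9880, 2.0100]  P^-=[0.7944 0.0650; 0.0650 0.4100]  H_jac=[-0.2515 -0.2487]  S=[0.3637]  K=[-0.5937; -0.3253]  nu=[3.0325]  x^+=[-3.7884, 1.0235]  P^+=[0.6662 -0.0053; -0.0053 0.3715]
step 2: x^-=[-3.5837, 1.0235]  P^-=[0.9689 0.0720; 0.0720 0.5215]  H_jac=[-0.0737 -0.2580]  S=[0.3227]  K=[-0.2788; -0.4334]  nu=[2.6898]  x^+=[-4.3337, -0.1422]  P^+=[0.9439 0.0331; 0.0331 0.4609]

H_jac[0,1] = -0.2580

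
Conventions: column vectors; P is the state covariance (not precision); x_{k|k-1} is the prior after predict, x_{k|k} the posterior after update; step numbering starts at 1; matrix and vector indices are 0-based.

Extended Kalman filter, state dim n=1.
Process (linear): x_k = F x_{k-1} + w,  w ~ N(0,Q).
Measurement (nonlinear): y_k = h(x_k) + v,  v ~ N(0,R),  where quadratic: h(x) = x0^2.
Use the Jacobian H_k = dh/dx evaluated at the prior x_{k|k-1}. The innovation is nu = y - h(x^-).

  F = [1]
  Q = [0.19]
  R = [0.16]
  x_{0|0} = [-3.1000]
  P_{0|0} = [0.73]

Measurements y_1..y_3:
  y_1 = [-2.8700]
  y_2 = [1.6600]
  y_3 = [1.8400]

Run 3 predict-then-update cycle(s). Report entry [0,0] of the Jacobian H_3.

step 1: x^-=[-3.1000]  P^-=[0.9200]  H_jac=[-6.2000]  S=[35.5248]  K=[-0.1606]  nu=[-12.4800]  x^+=[-1.0962]  P^+=[0.0041]
step 2: x^-=[-1.0962]  P^-=[0.1941]  H_jac=[-2.1923]  S=[1.0931]  K=[-0.3894]  nu=[0.4584]  x^+=[-1.2747]  P^+=[0.0284]
step 3: x^-=[-1.2747]  P^-=[0.2184]  H_jac=[-2.5493]  S=[1.5795]  K=[-0.3525]  nu=[0.2152]  x^+=[-1.3505]  P^+=[0.0221]

H_jac[0,0] = -2.5493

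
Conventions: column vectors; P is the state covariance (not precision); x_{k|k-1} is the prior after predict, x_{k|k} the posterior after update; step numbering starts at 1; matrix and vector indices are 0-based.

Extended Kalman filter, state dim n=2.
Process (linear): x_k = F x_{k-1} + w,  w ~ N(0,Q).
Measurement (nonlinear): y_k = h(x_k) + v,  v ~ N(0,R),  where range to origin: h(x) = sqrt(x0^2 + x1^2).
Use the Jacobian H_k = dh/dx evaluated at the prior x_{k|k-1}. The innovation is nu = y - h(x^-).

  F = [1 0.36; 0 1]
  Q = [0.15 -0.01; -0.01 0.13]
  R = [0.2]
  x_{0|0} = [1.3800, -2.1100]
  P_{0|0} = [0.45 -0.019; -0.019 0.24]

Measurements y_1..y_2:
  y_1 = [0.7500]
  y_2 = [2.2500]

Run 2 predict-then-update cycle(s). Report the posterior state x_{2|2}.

step 1: x^-=[0.6204, -2.1100]  P^-=[0.6174 0.0574; 0.0574 0.3700]  H_jac=[0.2821 -0.9594]  S=[0.5586]  K=[0.2132; -0.6065]  nu=[-1.4493]  x^+=[0.3114, -1.2310]  P^+=[0.5920 0.1296; 0.1296 0.1645]
step 2: x^-=[-0.1318, -1.2310]  P^-=[0.8567 0.1789; 0.1789 0.2945]  H_jac=[-0.1064 -0.9943]  S=[0.5388]  K=[-0.4993; -0.5789]  nu=[1.0119]  x^+=[-0.6371, -1.8169]  P^+=[0.7224 0.0231; 0.0231 0.1140]

x_post = [-0.6371, -1.8169]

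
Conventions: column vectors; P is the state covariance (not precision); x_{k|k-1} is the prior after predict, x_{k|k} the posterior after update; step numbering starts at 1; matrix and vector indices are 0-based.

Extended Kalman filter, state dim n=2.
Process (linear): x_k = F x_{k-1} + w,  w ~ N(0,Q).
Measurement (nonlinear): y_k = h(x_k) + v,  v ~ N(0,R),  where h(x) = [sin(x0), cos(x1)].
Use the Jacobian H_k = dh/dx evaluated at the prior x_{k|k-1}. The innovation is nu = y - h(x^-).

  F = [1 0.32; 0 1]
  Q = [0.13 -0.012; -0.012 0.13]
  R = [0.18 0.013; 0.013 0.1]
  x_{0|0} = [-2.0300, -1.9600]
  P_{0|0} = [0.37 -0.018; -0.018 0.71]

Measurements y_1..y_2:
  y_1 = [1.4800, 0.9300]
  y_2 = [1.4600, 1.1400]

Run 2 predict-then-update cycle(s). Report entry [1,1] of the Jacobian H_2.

step 1: x^-=[-2.6572, -1.9600]  P^-=[0.5612 0.1972; 0.1972 0.8400]  H_jac=[-0.8850 0.0000; 0.0000 0.9252]  S=[0.6195 -0.1485; -0.1485 0.8191]  K=[-0.7823 0.0810; -0.0568 0.9386]  nu=[1.9457, 1.3095]  x^+=[-4.0732, -0.8414]  P^+=[0.1579 -0.0022; -0.0022 0.1006]
step 2: x^-=[-4.3425, -0.8414]  P^-=[0.2968 0.0180; 0.0180 0.2306]  H_jac=[-0.3616 0.0000; 0.0000 0.7456]  S=[0.2188 0.0082; 0.0082 0.2282]  K=[-0.4933 0.0763; -0.0579 0.7556]  nu=[0.5276, 0.4736]  x^+=[-4.5666, -0.5141]  P^+=[0.2428 0.0016; 0.0016 0.1003]

H_jac[1,1] = 0.7456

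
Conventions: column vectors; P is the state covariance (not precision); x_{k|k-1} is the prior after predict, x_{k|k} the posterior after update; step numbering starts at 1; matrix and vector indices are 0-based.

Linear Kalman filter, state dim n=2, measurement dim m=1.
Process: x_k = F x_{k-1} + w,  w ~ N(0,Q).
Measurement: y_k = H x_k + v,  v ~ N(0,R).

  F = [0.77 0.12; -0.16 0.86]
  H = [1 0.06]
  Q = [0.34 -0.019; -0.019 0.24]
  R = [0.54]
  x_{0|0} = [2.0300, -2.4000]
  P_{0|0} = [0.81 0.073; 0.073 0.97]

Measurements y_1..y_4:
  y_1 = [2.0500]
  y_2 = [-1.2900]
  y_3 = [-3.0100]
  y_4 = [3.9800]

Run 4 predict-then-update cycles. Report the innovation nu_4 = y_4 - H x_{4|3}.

innov = [5.5650]

step 1: x^-=[1.2751, -2.3888]  P^-=[0.8477 0.0283; 0.0283 0.9581]  S=[1.3945]  K=[0.6091; 0.0615]  nu=[0.9182]  x^+=[1.8344, -2.3323]  P^+=[0.3303 -0.0240; -0.0240 0.9528]
step 2: x^-=[1.1326, -2.2993]  P^-=[0.5452 0.0232; 0.0232 0.9597]  S=[1.0914]  K=[0.5008; 0.0740]  nu=[-2.2846]  x^+=[-0.0115, -2.4685]  P^+=[0.2715 -0.0172; -0.0172 0.9538]
step 3: x^-=[-0.3051, -2.1210]  P^-=[0.5115 0.0349; 0.0349 0.9571]  S=[1.0591]  K=[0.4849; 0.0872]  nu=[-2.5777]  x^+=[-1.5550, -2.3457]  P^+=[0.2624 -0.0099; -0.0099 0.9490]
step 4: x^-=[-1.4789, -1.7685]  P^-=[0.5074 0.0403; 0.0403 0.9513]  S=[1.0557]  K=[0.4830; 0.0922]  nu=[5.5650]  x^+=[1.2088, -1.2554]  P^+=[0.2612 -0.0068; -0.0068 0.9424]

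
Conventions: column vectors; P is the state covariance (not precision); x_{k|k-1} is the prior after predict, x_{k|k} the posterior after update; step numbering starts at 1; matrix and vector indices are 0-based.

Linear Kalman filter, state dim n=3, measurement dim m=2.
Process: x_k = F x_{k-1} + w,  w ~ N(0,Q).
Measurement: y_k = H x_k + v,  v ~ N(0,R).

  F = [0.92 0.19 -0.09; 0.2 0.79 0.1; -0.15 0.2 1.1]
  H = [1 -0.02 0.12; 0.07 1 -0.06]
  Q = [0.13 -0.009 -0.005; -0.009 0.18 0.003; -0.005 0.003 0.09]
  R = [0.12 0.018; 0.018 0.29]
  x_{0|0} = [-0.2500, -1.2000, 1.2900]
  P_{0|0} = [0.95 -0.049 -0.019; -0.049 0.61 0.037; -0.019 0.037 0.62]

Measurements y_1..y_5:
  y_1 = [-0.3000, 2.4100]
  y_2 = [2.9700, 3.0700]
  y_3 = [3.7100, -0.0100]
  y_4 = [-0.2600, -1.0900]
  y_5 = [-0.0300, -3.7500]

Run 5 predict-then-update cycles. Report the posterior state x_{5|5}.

step 1: x^-=[-0.5741, -0.8690, 1.2165]  P^-=[0.9459 0.2110 -0.1943; 0.2110 0.5945 0.1719; -0.1943 0.1719 0.9115]  S=[1.0233 0.3073; 0.3073 0.9030]  K=[0.8926 0.0161; 0.0173 0.6574; -0.1346 0.1606]  nu=[0.1107, 3.3922]  x^+=[-0.4206, 1.3631, 1.7463]  P^+=[0.1216 0.0052 -0.1171; 0.0052 0.1969 0.1053; -0.1171 0.1053 0.8829]
step 2: x^-=[-0.2851, 1.1674, 2.2566]  P^-=[0.2648 0.0248 -0.2009; 0.0248 0.3302 0.1968; -0.2009 0.1968 1.2536]  S=[0.3528 0.0799; 0.0799 0.6075]  K=[0.6803 0.0017; -0.0008 0.5270; -0.2001 0.2033]  nu=[3.0076, 2.0580]  x^+=[1.7646, 2.2495, 2.0731]  P^+=[0.1013 -0.0042 -0.1641; -0.0042 0.1615 0.1401; -0.1641 0.1401 1.2209]
step 3: x^-=[1.8643, 2.3374, 2.4656]  P^-=[0.2524 0.0002 -0.2758; 0.0002 0.3113 0.2510; -0.2758 0.2510 1.6920]  S=[0.3294 0.0622; 0.0622 0.5809]  K=[0.6678 -0.0121; -0.0234 0.5125; -0.2843 0.2545]  nu=[1.5966, -2.3299]  x^+=[2.9588, 1.1058, 1.4187]  P^+=[0.1064 -0.0123 -0.2223; -0.0123 0.1600 0.1825; -0.2223 0.1825 1.6368]
step 4: x^-=[2.8045, 1.6072, 1.3379]  P^-=[0.2653 -0.0155 -0.3707; -0.0155 0.3166 0.3227; -0.3707 0.3227 2.2337]  S=[0.3277 0.0569; 0.0569 0.5781]  K=[0.6788 -0.0231; -0.0380 0.5159; -0.3884 0.3198]  nu=[-3.1929, -2.8132]  x^+=[0.7020, 0.2772, 1.6782]  P^+=[0.1158 -0.0201 -0.2929; -0.0201 0.1644 0.2346; -0.2929 0.2346 2.1393]
step 5: x^-=[0.5474, 0.5272, 1.7961]  P^-=[0.2847 -0.0316 -0.4852; -0.0316 0.3276 0.4109; -0.4852 0.4109 2.8888]  S=[0.3293 0.0539; 0.0539 0.5798]  K=[0.6954 -0.0345; -0.0517 0.5236; -0.5109 0.3988]  nu=[-0.7824, -4.2077]  x^+=[0.1486, -1.6354, 0.5180]  P^+=[0.1274 -0.0290 -0.3761; -0.0290 0.1707 0.2967; -0.3761 0.2967 2.7326]

x_post = [0.1486, -1.6354, 0.5180]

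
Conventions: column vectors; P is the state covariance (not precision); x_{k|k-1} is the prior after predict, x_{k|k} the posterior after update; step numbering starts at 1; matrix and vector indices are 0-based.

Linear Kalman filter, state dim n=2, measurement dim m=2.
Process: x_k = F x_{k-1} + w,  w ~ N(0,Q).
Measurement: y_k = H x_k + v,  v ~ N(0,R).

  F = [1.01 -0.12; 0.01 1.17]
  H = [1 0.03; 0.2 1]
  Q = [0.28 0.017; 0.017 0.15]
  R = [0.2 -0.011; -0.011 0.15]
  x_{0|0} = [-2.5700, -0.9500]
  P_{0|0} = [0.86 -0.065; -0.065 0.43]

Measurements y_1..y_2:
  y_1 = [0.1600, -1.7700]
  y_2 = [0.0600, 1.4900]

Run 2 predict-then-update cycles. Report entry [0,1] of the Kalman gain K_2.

step 1: x^-=[-2.4817, -1.1372]  P^-=[1.1792 -0.1114; -0.1114 0.7372]  S=[1.3732 0.1349; 0.1349 0.8898]  K=[0.8553 0.0102; -0.1461 0.8256]  nu=[2.6758, -0.1365]  x^+=[-0.1944, -1.6409]  P^+=[0.1722 -0.0423; -0.0423 0.1339]
step 2: x^-=[0.0005, -1.9217]  P^-=[0.4679 -0.0500; -0.0500 0.3323]  S=[0.6652 0.0422; 0.0422 0.4810]  K=[0.6993 0.0292; -0.1033 0.6791]  nu=[0.1171, 3.4116]  x^+=[0.1819, 0.3831]  P^+=[0.1405 -0.0314; -0.0314 0.1093]

K[0,1] = 0.0292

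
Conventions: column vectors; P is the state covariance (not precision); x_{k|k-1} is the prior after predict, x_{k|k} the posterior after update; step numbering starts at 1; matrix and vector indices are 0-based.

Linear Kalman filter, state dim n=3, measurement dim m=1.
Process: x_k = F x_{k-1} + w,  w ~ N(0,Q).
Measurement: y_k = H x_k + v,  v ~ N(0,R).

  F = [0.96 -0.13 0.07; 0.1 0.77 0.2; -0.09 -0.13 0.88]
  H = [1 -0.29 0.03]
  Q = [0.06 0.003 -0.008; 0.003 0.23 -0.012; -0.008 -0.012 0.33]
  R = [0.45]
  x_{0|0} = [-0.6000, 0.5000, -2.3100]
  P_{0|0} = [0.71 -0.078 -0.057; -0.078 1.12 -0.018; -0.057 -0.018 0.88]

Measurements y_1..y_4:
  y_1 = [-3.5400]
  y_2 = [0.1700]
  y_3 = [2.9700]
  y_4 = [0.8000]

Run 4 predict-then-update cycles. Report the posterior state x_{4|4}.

step 1: x^-=[-0.8027, -0.1370, -2.0438]  P^-=[0.7497 -0.0971 -0.0330; -0.0971 0.9165 0.0151; -0.0330 0.0151 1.0475]  S=[1.3318]  K=[0.5833; -0.2722; -0.0044]  nu=[-2.7157]  x^+=[-2.3868, 0.6021, -2.0318]  P^+=[0.2965 0.1143 -0.0295; 0.1143 0.8179 0.0135; -0.0295 0.0135 1.0474]
step 2: x^-=[-2.5119, -0.1814, -1.6514]  P^-=[0.3195 0.0418 0.0054; 0.0418 0.7804 0.0851; 0.0054 0.0851 1.1616]  S=[0.8108]  K=[0.3793; -0.2244; 0.0192]  nu=[2.6788]  x^+=[-1.4958, -0.7827, -1.6000]  P^+=[0.2028 0.1108 -0.0005; 0.1108 0.7395 0.0886; -0.0005 0.0886 1.1613]
step 3: x^-=[-1.4462, -1.0722, -1.1717]  P^-=[0.2358 0.0475 0.0346; 0.0475 0.7613 0.1651; 0.0346 0.1651 1.2259]  S=[0.7225]  K=[0.3087; -0.2329; 0.0325]  nu=[4.1404]  x^+=[-0.1681, -2.0365, -1.0370]  P^+=[0.1669 0.0995 0.0274; 0.0995 0.7221 0.1706; 0.0274 0.1706 1.2251]
step 4: x^-=[0.0308, -1.7923, -0.6327]  P^-=[0.2078 0.0463 0.0559; 0.0463 0.7778 0.2347; 0.0559 0.2347 1.2512]  S=[0.6967]  K=[0.2814; -0.2471; 0.0364]  nu=[0.2684]  x^+=[0.1063, -1.8586, -0.6229]  P^+=[0.1526 0.0948 0.0487; 0.0948 0.7352 0.2410; 0.0487 0.2410 1.2503]

x_post = [0.1063, -1.8586, -0.6229]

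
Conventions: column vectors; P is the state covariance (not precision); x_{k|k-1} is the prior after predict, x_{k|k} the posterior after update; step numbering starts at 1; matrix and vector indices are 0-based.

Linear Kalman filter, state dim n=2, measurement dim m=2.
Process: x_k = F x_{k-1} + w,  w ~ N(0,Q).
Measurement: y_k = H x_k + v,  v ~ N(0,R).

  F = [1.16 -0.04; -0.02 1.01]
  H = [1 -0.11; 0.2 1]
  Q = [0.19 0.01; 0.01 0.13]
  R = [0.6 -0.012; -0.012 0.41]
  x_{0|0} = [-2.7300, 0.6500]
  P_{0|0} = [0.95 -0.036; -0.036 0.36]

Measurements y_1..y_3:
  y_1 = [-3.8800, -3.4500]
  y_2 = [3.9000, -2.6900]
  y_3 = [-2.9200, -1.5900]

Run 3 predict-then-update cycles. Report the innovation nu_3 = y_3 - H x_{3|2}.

step 1: x^-=[-3.1928, 0.7111]  P^-=[1.4722 -0.0688; -0.0688 0.4991]  S=[2.0934 0.1603; 0.1603 0.9404]  K=[0.6976 0.1211; -0.0999 0.5331]  nu=[-0.6090, -3.5225]  x^+=[-4.0441, -1.1058]  P^+=[0.4126 -0.0413; -0.0413 0.2280]
step 2: x^-=[-4.6469, -1.0360]  P^-=[0.7494 -0.0571; -0.0571 0.3644]  S=[1.3663 0.0419; 0.0419 0.7815]  K=[0.5503 0.0891; -0.0852 0.4562]  nu=[8.4329, -0.7246]  x^+=[-0.0708, -2.0847]  P^+=[0.3253 -0.0351; -0.0351 0.1951]
step 3: x^-=[0.0013, -2.1041]  P^-=[0.6312 -0.0466; -0.0466 0.3306]  S=[1.2455 0.0323; 0.0323 0.7472]  K=[0.5087 0.0846; -0.0778 0.4333]  nu=[-3.1528, 0.5139]  x^+=[-1.5591, -1.6360]  P^+=[0.3008 -0.0316; -0.0316 0.1849]

innov = [-3.1528, 0.5139]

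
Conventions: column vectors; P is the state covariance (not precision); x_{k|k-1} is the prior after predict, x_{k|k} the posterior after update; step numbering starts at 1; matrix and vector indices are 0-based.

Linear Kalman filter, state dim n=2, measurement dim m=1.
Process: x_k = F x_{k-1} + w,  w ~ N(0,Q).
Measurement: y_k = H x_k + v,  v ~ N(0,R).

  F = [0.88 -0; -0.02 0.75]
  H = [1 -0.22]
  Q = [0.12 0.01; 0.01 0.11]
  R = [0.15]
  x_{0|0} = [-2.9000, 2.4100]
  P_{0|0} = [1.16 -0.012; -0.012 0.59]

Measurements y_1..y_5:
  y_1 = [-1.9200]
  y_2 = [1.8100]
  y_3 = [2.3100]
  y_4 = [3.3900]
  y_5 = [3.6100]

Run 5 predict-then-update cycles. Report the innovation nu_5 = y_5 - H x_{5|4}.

innov = [1.4163]

step 1: x^-=[-2.5520, 1.8655]  P^-=[1.0183 -0.0183; -0.0183 0.4427]  S=[1.1978]  K=[0.8535; -0.0966]  nu=[1.0424]  x^+=[-1.6623, 1.7648]  P^+=[0.1457 0.0804; 0.0804 0.4315]
step 2: x^-=[-1.4628, 1.3568]  P^-=[0.2328 0.0605; 0.0605 0.3504]  S=[0.3732]  K=[0.5883; -0.0444]  nu=[3.5713]  x^+=[0.6381, 1.1984]  P^+=[0.1037 0.0703; 0.0703 0.3496]
step 3: x^-=[0.5616, 0.8860]  P^-=[0.2003 0.0546; 0.0546 0.3046]  S=[0.3410]  K=[0.5521; -0.0365]  nu=[1.9434]  x^+=[1.6346, 0.8150]  P^+=[0.0963 0.0614; 0.0614 0.3042]
step 4: x^-=[1.4384, 0.5786]  P^-=[0.1946 0.0488; 0.0488 0.2793]  S=[0.3366]  K=[0.5462; -0.0374]  nu=[2.0789]  x^+=[2.5738, 0.5008]  P^+=[0.0942 0.0557; 0.0557 0.2788]
step 5: x^-=[2.2650, 0.3241]  P^-=[0.1929 0.0451; 0.0451 0.2652]  S=[0.3359]  K=[0.5448; -0.0394]  nu=[1.4163]  x^+=[3.0366, 0.2684]  P^+=[0.0932 0.0523; 0.0523 0.2647]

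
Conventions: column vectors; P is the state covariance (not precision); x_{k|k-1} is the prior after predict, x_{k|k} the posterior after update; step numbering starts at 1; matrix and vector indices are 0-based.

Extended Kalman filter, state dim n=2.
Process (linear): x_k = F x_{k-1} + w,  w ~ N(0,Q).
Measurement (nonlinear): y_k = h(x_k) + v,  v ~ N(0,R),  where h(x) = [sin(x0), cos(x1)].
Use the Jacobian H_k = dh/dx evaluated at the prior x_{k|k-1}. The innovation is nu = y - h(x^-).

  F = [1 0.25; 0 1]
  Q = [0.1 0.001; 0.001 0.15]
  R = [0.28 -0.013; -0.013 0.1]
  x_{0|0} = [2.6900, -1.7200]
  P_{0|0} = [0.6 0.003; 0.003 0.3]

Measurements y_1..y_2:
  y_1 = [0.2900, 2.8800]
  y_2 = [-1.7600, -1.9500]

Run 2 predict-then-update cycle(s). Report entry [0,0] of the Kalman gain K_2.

step 1: x^-=[2.2600, -1.7200]  P^-=[0.7202 0.0790; 0.0790 0.4500]  H_jac=[-0.6359 0.0000; 0.0000 0.9889]  S=[0.5713 -0.0627; -0.0627 0.5401]  K=[-0.7960 0.0523; 0.0025 0.8243]  nu=[-0.4818, 3.0287]  x^+=[2.8018, 0.7752]  P^+=[0.3516 0.0158; 0.0158 0.0833]
step 2: x^-=[2.9956, 0.7752]  P^-=[0.4646 0.0376; 0.0376 0.2333]  H_jac=[-0.9894 0.0000; 0.0000 -0.6999]  S=[0.7348 0.0130; 0.0130 0.2143]  K=[-0.6241 -0.0848; -0.0371 -0.7598]  nu=[-1.9055, -2.6642]  x^+=[4.4108, 2.8703]  P^+=[0.1755 0.0005; 0.0005 0.1079]

K[0,0] = -0.6241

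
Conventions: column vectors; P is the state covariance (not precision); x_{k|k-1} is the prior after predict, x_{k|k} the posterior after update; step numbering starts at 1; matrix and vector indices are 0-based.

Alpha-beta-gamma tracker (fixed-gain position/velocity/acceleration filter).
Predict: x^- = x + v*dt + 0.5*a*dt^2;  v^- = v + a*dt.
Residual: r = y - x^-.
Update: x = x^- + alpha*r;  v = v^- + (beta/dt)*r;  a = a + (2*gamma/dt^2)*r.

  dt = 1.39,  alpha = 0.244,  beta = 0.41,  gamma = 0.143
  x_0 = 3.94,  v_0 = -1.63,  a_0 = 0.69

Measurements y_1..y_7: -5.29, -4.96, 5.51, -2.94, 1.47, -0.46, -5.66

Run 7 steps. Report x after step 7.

x_post = 10.2007

step 1: x_pred=2.3409  r=-7.6309  x^+=0.4789  v^+=-2.9217  a^+=-0.4396
step 2: x_pred=-4.0069  r=-0.9531  x^+=-4.2395  v^+=-3.8139  a^+=-0.5806
step 3: x_pred=-10.1017  r=15.6117  x^+=-6.2924  v^+=-0.0161  a^+=1.7303
step 4: x_pred=-4.6432  r=1.7032  x^+=-4.2276  v^+=2.8914  a^+=1.9824
step 5: x_pred=1.7065  r=-0.2365  x^+=1.6488  v^+=5.5772  a^+=1.9474
step 6: x_pred=11.2823  r=-11.7423  x^+=8.4172  v^+=4.8205  a^+=0.2092
step 7: x_pred=15.3198  r=-20.9798  x^+=10.2007  v^+=-1.0770  a^+=-2.8963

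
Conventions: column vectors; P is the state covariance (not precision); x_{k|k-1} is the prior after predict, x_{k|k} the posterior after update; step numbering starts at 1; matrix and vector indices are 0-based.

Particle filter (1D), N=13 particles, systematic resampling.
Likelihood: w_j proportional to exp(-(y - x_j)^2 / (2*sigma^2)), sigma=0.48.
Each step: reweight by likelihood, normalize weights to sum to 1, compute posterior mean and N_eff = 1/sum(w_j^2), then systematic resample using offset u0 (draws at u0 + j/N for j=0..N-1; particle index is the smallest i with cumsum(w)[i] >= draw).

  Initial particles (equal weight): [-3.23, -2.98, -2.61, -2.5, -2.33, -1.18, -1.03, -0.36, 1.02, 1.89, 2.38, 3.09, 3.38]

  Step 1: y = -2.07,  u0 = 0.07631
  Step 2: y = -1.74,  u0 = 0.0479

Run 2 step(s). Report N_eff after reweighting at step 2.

step 1: w=[0.0211, 0.0647, 0.2074, 0.2615, 0.3373, 0.0700, 0.0374, 0.0007, 0.0000, 0.0000, 0.0000, 0.0000, 0.0000]  mean=-2.3632  Neff=4.2361  idx=[1, 2, 2, 3, 3, 3, 3, 4, 4, 4, 4, 5, 7]
step 2: w=[0.0090, 0.0488, 0.0488, 0.0720, 0.0720, 0.0720, 0.0720, 0.1185, 0.1185, 0.1185, 0.1185, 0.1277, 0.0040]  mean=-2.2573  Neff=10.2032  idx=[1, 3, 4, 5, 6, 7, 7, 8, 9, 9, 10, 11, 11]

N_eff = 10.2032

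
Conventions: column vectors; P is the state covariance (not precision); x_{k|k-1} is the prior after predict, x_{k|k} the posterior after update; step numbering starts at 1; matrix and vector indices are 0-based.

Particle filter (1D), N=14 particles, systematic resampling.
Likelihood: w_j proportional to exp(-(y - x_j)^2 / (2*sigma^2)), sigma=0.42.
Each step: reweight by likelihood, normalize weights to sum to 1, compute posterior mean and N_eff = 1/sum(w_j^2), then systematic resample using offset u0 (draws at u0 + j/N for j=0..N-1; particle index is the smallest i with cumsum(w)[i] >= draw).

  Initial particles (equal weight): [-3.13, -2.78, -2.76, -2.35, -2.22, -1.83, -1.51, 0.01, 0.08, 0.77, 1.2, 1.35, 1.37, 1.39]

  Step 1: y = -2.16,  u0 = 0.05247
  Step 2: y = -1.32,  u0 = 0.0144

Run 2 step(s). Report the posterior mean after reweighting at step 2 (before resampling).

step 1: w=[0.0188, 0.0910, 0.0975, 0.2443, 0.2679, 0.1987, 0.0817, 0.0000, 0.0000, 0.0000, 0.0000, 0.0000, 0.0000, 0.0000]  mean=-2.2370  Neff=5.1080  idx=[1, 2, 2, 3, 3, 3, 4, 4, 4, 4, 5, 5, 5, 6]
step 2: w=[0.0008, 0.0010, 0.0010, 0.0171, 0.0171, 0.0171, 0.0347, 0.0347, 0.0347, 0.0347, 0.1651, 0.1651, 0.1651, 0.3116]  mean=-1.8137  Neff=5.4163  idx=[3, 6, 8, 10, 10, 11, 11, 11, 12, 12, 13, 13, 13, 13]

post_mean = -1.8137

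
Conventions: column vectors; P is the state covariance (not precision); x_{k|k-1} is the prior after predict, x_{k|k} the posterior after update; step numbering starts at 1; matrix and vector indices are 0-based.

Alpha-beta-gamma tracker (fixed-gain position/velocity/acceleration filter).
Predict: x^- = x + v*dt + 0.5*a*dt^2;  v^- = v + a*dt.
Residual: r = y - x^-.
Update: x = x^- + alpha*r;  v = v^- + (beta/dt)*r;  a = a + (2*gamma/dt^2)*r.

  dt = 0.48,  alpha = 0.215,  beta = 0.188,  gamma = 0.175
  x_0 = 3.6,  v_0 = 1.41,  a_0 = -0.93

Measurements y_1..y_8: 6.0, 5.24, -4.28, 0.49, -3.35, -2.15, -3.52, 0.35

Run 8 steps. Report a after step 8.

a_post = 60.1316

step 1: x_pred=4.1697  r=1.8303  x^+=4.5632  v^+=1.6805  a^+=1.8505
step 2: x_pred=5.5830  r=-0.3430  x^+=5.5092  v^+=2.4344  a^+=1.3294
step 3: x_pred=6.8309  r=-11.1109  x^+=4.4420  v^+=-1.2793  a^+=-15.5491
step 4: x_pred=2.0367  r=-1.5467  x^+=1.7042  v^+=-9.3487  a^+=-17.8987
step 5: x_pred=-4.8451  r=1.4951  x^+=-4.5237  v^+=-17.3545  a^+=-15.6275
step 6: x_pred=-14.6541  r=12.5041  x^+=-11.9657  v^+=-19.9583  a^+=3.3674
step 7: x_pred=-21.1578  r=17.6378  x^+=-17.3656  v^+=-11.4338  a^+=30.1609
step 8: x_pred=-19.3793  r=19.7293  x^+=-15.1375  v^+=10.7707  a^+=60.1316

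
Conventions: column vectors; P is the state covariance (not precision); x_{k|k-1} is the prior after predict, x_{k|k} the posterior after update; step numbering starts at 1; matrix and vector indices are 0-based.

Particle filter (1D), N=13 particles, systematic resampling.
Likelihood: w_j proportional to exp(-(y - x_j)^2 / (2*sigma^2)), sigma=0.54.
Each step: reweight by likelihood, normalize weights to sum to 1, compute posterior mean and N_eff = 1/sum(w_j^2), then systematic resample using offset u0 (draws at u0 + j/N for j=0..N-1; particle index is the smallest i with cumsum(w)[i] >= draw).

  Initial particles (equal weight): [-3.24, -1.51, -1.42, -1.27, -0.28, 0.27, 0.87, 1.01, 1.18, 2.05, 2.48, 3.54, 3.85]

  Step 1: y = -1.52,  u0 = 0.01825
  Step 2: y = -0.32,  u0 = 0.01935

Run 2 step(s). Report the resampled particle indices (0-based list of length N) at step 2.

resampled_idx = [0, 1, 3, 5, 6, 7, 8, 9, 9, 10, 11, 11, 12]

step 1: w=[0.0021, 0.3374, 0.3317, 0.3032, 0.0242, 0.0014, 0.0000, 0.0000, 0.0000, 0.0000, 0.0000, 0.0000, 0.0000]  mean=-1.3788  Neff=3.1607  idx=[1, 1, 1, 1, 1, 2, 2, 2, 2, 3, 3, 3, 3]
step 2: w=[0.0492, 0.0492, 0.0492, 0.0492, 0.0492, 0.0700, 0.0700, 0.0700, 0.0700, 0.1186, 0.1186, 0.1186, 0.1186]  mean=-1.3710  Neff=11.3750  idx=[0, 1, 3, 5, 6, 7, 8, 9, 9, 10, 11, 11, 12]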